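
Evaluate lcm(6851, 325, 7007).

92317225

6851 = 13 · 17 · 31; 325 = 5² · 13; 7007 = 7² · 11 · 13
lcm takes max exponent of each prime: 5² · 7² · 11 · 13 · 17 · 31 = 92317225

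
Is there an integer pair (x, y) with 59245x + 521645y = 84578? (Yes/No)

gcd(59245, 521645): 521645 = 8·59245 + 47685; 59245 = 1·47685 + 11560; 47685 = 4·11560 + 1445; 11560 = 8·1445 + 0 → 1445
1445 does not divide 84578, so a solution does not exist.

No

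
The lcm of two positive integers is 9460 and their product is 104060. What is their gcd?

11

gcd·lcm = product, so gcd = 104060/9460 = 11.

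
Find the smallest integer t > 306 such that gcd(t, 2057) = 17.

323

gcd(t, 2057) = 17 forces 17 | t; write t = 17s. Then gcd(17s, 17·121) = 17·gcd(s, 121), so need gcd(s, 121) = 1.
17s > 306 gives s ≥ 19. The least s ≥ 19 coprime to 121 is 19, so t = 17·19 = 323.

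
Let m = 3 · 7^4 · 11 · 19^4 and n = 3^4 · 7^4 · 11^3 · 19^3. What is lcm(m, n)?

33734139631731

max exponent per prime: 3^4 · 7^4 · 11^3 · 19^4 = 33734139631731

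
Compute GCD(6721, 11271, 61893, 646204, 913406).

gcd(6721, 11271): 11271 = 1·6721 + 4550; 6721 = 1·4550 + 2171; 4550 = 2·2171 + 208; 2171 = 10·208 + 91; 208 = 2·91 + 26; 91 = 3·26 + 13; 26 = 2·13 + 0 → 13
gcd(13, 61893): 61893 = 4761·13 + 0 → 13
gcd(13, 646204): 646204 = 49708·13 + 0 → 13
gcd(13, 913406): 913406 = 70262·13 + 0 → 13

13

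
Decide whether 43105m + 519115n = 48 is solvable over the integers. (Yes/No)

No

By Bézout, 43105m + 519115n = 48 has integer solutions iff gcd(43105, 519115) | 48.
Euclid: 519115 = 12·43105 + 1855; 43105 = 23·1855 + 440; 1855 = 4·440 + 95; 440 = 4·95 + 60; 95 = 1·60 + 35; 60 = 1·35 + 25; 35 = 1·25 + 10; 25 = 2·10 + 5; 10 = 2·5 + 0. gcd = 5; 48 mod 5 = 3. No.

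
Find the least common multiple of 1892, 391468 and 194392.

74368741832

1892 = 2² · 11 · 43; 391468 = 2² · 7 · 11 · 31 · 41; 194392 = 2³ · 11 · 47²
lcm takes max exponent of each prime: 2³ · 7 · 11 · 31 · 41 · 43 · 47² = 74368741832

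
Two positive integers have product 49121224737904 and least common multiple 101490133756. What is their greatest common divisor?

484

From gcd × lcm = mn: gcd = 49121224737904 / 101490133756 = 484.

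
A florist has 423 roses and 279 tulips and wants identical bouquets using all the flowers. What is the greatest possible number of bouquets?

Euclid: 423 = 1·279 + 144; 279 = 1·144 + 135; 144 = 1·135 + 9; 135 = 15·9 + 0. Last nonzero remainder: 9.

9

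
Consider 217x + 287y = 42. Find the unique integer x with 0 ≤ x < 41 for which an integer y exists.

24

gcd(217, 287) = 7 (Euclid: 287 = 1·217 + 70; 217 = 3·70 + 7; 70 = 10·7 + 0), and 7 | 42.
Extended Euclid: 217·(4) + 287·(-3) = 7. Scale by 6: x₀ = 24.
General solution x = x₀ + 41t; reducing mod 41 gives x = 24 (and y = -18).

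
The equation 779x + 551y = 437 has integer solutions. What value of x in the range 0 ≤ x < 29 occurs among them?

14

Reduce mod 551: 779x ≡ 437 (mod 551). With g = gcd(779, 551) = 19 dividing 437, divide through: 41x ≡ 23 (mod 29).
Since gcd(41, 29) = 1, x ≡ 23·(41)⁻¹ ≡ 14 (mod 29). Smallest non-negative: 14.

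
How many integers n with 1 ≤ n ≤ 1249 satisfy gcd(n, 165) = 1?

165 = 3·5·11. Inclusion–exclusion on these primes:
1249 − ⌊1249/3⌋ − ⌊1249/5⌋ − ⌊1249/11⌋ + ⌊1249/15⌋ + ⌊1249/33⌋ + ⌊1249/55⌋ − ⌊1249/165⌋ = 606

606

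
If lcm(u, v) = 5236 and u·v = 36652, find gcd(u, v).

7

From gcd × lcm = uv: gcd = 36652 / 5236 = 7.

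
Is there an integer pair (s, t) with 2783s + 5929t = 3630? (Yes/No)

Yes

By Bézout, 2783s + 5929t = 3630 has integer solutions iff gcd(2783, 5929) | 3630.
Euclid: 5929 = 2·2783 + 363; 2783 = 7·363 + 242; 363 = 1·242 + 121; 242 = 2·121 + 0. gcd = 121; 3630 mod 121 = 0. Yes.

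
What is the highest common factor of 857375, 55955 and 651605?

1805

857375 = 5³ · 19³; 55955 = 5 · 19² · 31; 651605 = 5 · 19⁴
gcd takes min exponent of each prime: 5 · 19² = 1805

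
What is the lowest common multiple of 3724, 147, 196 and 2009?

458052

3724 = 2² · 7² · 19; 147 = 3 · 7²; 196 = 2² · 7²; 2009 = 7² · 41
lcm takes max exponent of each prime: 2² · 3 · 7² · 19 · 41 = 458052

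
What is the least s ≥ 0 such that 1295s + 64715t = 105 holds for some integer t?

150

Euclid: 64715 = 49·1295 + 1260; 1295 = 1·1260 + 35; 1260 = 36·35 + 0 → gcd = 35; 105 = 35·3.
Back-substitution yields 1295·(50) + 64715·(-1) = 35, so one solution is s = 50·3 = 150, t = -1·3 = -3.
Solutions in s differ by 64715/35 = 1849; the one in [0, 1849) is 150 mod 1849 = 150.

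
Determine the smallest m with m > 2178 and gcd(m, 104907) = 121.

2299

gcd(m, 104907) = 121 forces 121 | m; write m = 121s. Then gcd(121s, 121·867) = 121·gcd(s, 867), so need gcd(s, 867) = 1.
121s > 2178 gives s ≥ 19. The least s ≥ 19 coprime to 867 is 19, so m = 121·19 = 2299.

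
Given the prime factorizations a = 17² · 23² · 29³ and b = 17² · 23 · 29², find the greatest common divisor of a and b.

5590127

min exponent per shared prime: 17² · 23 · 29² = 5590127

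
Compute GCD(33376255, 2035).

55

Euclid: 33376255 = 16401·2035 + 220; 2035 = 9·220 + 55; 220 = 4·55 + 0. Last nonzero remainder: 55.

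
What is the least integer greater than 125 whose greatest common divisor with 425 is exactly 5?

130

Multiples of 5 above 125: 5·26, 5·27, … . Need the cofactor coprime to 425/5 = 85.
Checking s = 26, 27, … the first with gcd(s, 85) = 1 is s = 26, giving 130.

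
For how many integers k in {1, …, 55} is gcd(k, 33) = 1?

33

Prime factors of 33: 3, 11. Count integers ≤ 55 divisible by none of them.
By inclusion–exclusion: 55 − ⌊55/3⌋ − ⌊55/11⌋ + ⌊55/33⌋ = 33.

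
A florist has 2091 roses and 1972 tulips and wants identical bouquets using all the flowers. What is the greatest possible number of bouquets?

17

Euclid: 2091 = 1·1972 + 119; 1972 = 16·119 + 68; 119 = 1·68 + 51; 68 = 1·51 + 17; 51 = 3·17 + 0. Last nonzero remainder: 17.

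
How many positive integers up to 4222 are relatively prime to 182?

1670

182 = 2·7·13. Inclusion–exclusion on these primes:
4222 − ⌊4222/2⌋ − ⌊4222/7⌋ − ⌊4222/13⌋ + ⌊4222/14⌋ + ⌊4222/26⌋ + ⌊4222/91⌋ − ⌊4222/182⌋ = 1670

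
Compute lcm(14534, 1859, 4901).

14534 = 2 · 13² · 43; 1859 = 11 · 13²; 4901 = 13² · 29
lcm takes max exponent of each prime: 2 · 11 · 13² · 29 · 43 = 4636346

4636346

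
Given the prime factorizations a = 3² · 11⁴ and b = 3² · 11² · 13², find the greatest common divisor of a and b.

1089

min exponent per shared prime: 3² · 11² = 1089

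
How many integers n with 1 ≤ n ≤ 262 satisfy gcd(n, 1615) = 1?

187

1615 = 5·17·19. Inclusion–exclusion on these primes:
262 − ⌊262/5⌋ − ⌊262/17⌋ − ⌊262/19⌋ + ⌊262/85⌋ + ⌊262/95⌋ + ⌊262/323⌋ − ⌊262/1615⌋ = 187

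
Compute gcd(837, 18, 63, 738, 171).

9

837 = 3³ · 31; 18 = 2 · 3²; 63 = 3² · 7; 738 = 2 · 3² · 41; 171 = 3² · 19
gcd takes min exponent of each prime: 3² = 9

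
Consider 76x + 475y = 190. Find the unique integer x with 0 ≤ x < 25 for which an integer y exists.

gcd(76, 475) = 19 (Euclid: 475 = 6·76 + 19; 76 = 4·19 + 0), and 19 | 190.
Extended Euclid: 76·(-6) + 475·(1) = 19. Scale by 10: x₀ = -60.
General solution x = x₀ + 25t; reducing mod 25 gives x = 15 (and y = -2).

15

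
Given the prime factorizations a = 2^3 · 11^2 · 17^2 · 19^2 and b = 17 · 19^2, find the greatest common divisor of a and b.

min exponent per shared prime: 17 · 19^2 = 6137

6137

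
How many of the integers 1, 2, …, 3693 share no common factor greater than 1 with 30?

985

30 = 2·3·5. Inclusion–exclusion on these primes:
3693 − ⌊3693/2⌋ − ⌊3693/3⌋ − ⌊3693/5⌋ + ⌊3693/6⌋ + ⌊3693/10⌋ + ⌊3693/15⌋ − ⌊3693/30⌋ = 985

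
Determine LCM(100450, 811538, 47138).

30777578650

lcm(100450, 811538) = 100450·811538/gcd = 81518992100/98 = 831826450
lcm(831826450, 47138) = 831826450·47138/gcd = 39210635200100/1274 = 30777578650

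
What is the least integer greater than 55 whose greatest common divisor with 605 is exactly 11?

66

Multiples of 11 above 55: 11·6, 11·7, … . Need the cofactor coprime to 605/11 = 55.
Checking s = 6, 7, … the first with gcd(s, 55) = 1 is s = 6, giving 66.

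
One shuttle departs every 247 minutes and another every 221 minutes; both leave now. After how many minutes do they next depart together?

gcd first: 247 = 1·221 + 26; 221 = 8·26 + 13; 26 = 2·13 + 0 → gcd = 13
lcm = 247·221/gcd = 54587/13 = 4199

4199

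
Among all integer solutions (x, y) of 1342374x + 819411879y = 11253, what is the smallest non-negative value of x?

1529102

Reduce mod 819411879: 1342374x ≡ 11253 (mod 819411879). With g = gcd(1342374, 819411879) = 363 dividing 11253, divide through: 3698x ≡ 31 (mod 2257333).
Since gcd(3698, 2257333) = 1, x ≡ 31·(3698)⁻¹ ≡ 1529102 (mod 2257333). Smallest non-negative: 1529102.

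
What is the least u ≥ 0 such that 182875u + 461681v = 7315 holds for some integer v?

972

Euclid: 461681 = 2·182875 + 95931; 182875 = 1·95931 + 86944; 95931 = 1·86944 + 8987; 86944 = 9·8987 + 6061; 8987 = 1·6061 + 2926; 6061 = 2·2926 + 209; 2926 = 14·209 + 0 → gcd = 209; 7315 = 209·35.
Back-substitution yields 182875·(154) + 461681·(-61) = 209, so one solution is u = 154·35 = 5390, v = -61·35 = -2135.
Solutions in u differ by 461681/209 = 2209; the one in [0, 2209) is 5390 mod 2209 = 972.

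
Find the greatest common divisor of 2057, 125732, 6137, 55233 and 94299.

2057 = 11² · 17; 125732 = 2² · 17 · 43²; 6137 = 17 · 19²; 55233 = 3² · 17 · 19²; 94299 = 3 · 17 · 43²
gcd takes min exponent of each prime: 17 = 17

17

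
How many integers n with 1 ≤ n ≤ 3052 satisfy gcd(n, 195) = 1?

1503

195 = 3·5·13. Inclusion–exclusion on these primes:
3052 − ⌊3052/3⌋ − ⌊3052/5⌋ − ⌊3052/13⌋ + ⌊3052/15⌋ + ⌊3052/39⌋ + ⌊3052/65⌋ − ⌊3052/195⌋ = 1503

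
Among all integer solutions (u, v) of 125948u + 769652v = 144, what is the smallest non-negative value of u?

Euclid: 769652 = 6·125948 + 13964; 125948 = 9·13964 + 272; 13964 = 51·272 + 92; 272 = 2·92 + 88; 92 = 1·88 + 4; 88 = 22·4 + 0 → gcd = 4; 144 = 4·36.
Back-substitution yields 125948·(-8488) + 769652·(1389) = 4, so one solution is u = -8488·36 = -305568, v = 1389·36 = 50004.
Solutions in u differ by 769652/4 = 192413; the one in [0, 192413) is -305568 mod 192413 = 79258.

79258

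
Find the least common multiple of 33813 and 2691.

33813 = 3² · 13 · 17²; 2691 = 3² · 13 · 23
max exponents: 3² · 13 · 17² · 23 = 777699

777699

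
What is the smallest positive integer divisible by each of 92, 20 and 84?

lcm(92, 20) = 92·20/gcd = 1840/4 = 460
lcm(460, 84) = 460·84/gcd = 38640/4 = 9660

9660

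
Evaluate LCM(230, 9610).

230 = 2 · 5 · 23; 9610 = 2 · 5 · 31²
max exponents: 2 · 5 · 23 · 31² = 221030

221030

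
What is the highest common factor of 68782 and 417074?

14

Euclid: 417074 = 6·68782 + 4382; 68782 = 15·4382 + 3052; 4382 = 1·3052 + 1330; 3052 = 2·1330 + 392; 1330 = 3·392 + 154; 392 = 2·154 + 84; 154 = 1·84 + 70; 84 = 1·70 + 14; 70 = 5·14 + 0. Last nonzero remainder: 14.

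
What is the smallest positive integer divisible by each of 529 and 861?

529 = 23²; 861 = 3 · 7 · 41
max exponents: 3 · 7 · 23² · 41 = 455469

455469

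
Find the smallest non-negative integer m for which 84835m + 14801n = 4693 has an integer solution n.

Euclid: 84835 = 5·14801 + 10830; 14801 = 1·10830 + 3971; 10830 = 2·3971 + 2888; 3971 = 1·2888 + 1083; 2888 = 2·1083 + 722; 1083 = 1·722 + 361; 722 = 2·361 + 0 → gcd = 361; 4693 = 361·13.
Back-substitution yields 84835·(-15) + 14801·(86) = 361, so one solution is m = -15·13 = -195, n = 86·13 = 1118.
Solutions in m differ by 14801/361 = 41; the one in [0, 41) is -195 mod 41 = 10.

10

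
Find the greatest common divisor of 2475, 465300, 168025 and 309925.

275

2475 = 3² · 5² · 11; 465300 = 2² · 3² · 5² · 11 · 47; 168025 = 5² · 11 · 13 · 47; 309925 = 5² · 7² · 11 · 23
gcd takes min exponent of each prime: 5² · 11 = 275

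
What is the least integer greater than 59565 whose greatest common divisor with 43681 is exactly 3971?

gcd(t, 43681) = 3971 forces 3971 | t; write t = 3971s. Then gcd(3971s, 3971·11) = 3971·gcd(s, 11), so need gcd(s, 11) = 1.
3971s > 59565 gives s ≥ 16. The least s ≥ 16 coprime to 11 is 16, so t = 3971·16 = 63536.

63536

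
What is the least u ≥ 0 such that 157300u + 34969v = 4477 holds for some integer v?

215

Reduce mod 34969: 157300u ≡ 4477 (mod 34969). With g = gcd(157300, 34969) = 121 dividing 4477, divide through: 1300u ≡ 37 (mod 289).
Since gcd(1300, 289) = 1, u ≡ 37·(1300)⁻¹ ≡ 215 (mod 289). Smallest non-negative: 215.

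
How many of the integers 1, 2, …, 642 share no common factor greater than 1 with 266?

Prime factors of 266: 2, 7, 19. Count integers ≤ 642 divisible by none of them.
By inclusion–exclusion: 642 − ⌊642/2⌋ − ⌊642/7⌋ − ⌊642/19⌋ + ⌊642/14⌋ + ⌊642/38⌋ + ⌊642/133⌋ − ⌊642/266⌋ = 260.

260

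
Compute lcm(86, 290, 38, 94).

lcm(86, 290) = 86·290/gcd = 24940/2 = 12470
lcm(12470, 38) = 12470·38/gcd = 473860/2 = 236930
lcm(236930, 94) = 236930·94/gcd = 22271420/2 = 11135710

11135710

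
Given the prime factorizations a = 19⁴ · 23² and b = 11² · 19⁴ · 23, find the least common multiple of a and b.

max exponent per prime: 11² · 19⁴ · 23² = 8341716889

8341716889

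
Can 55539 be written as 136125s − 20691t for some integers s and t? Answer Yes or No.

gcd(136125, 20691): 136125 = 6·20691 + 11979; 20691 = 1·11979 + 8712; 11979 = 1·8712 + 3267; 8712 = 2·3267 + 2178; 3267 = 1·2178 + 1089; 2178 = 2·1089 + 0 → 1089
1089 divides 55539, so a solution exists.

Yes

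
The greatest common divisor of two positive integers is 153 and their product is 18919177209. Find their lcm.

123654753

gcd·lcm = product, so lcm = 18919177209/153 = 123654753.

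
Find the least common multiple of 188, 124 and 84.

188 = 2² · 47; 124 = 2² · 31; 84 = 2² · 3 · 7
lcm takes max exponent of each prime: 2² · 3 · 7 · 31 · 47 = 122388

122388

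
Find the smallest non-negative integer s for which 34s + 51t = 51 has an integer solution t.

0

Reduce mod 51: 34s ≡ 51 (mod 51). With g = gcd(34, 51) = 17 dividing 51, divide through: 2s ≡ 3 (mod 3).
Since gcd(2, 3) = 1, s ≡ 3·(2)⁻¹ ≡ 0 (mod 3). Smallest non-negative: 0.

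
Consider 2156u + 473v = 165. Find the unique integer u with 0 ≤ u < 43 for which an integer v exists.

6

gcd(2156, 473) = 11 (Euclid: 2156 = 4·473 + 264; 473 = 1·264 + 209; 264 = 1·209 + 55; 209 = 3·55 + 44; 55 = 1·44 + 11; 44 = 4·11 + 0), and 11 | 165.
Extended Euclid: 2156·(9) + 473·(-41) = 11. Scale by 15: u₀ = 135.
General solution u = u₀ + 43t; reducing mod 43 gives u = 6 (and v = -27).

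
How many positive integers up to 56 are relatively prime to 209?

49

Prime factors of 209: 11, 19. Count integers ≤ 56 divisible by none of them.
By inclusion–exclusion: 56 − ⌊56/11⌋ − ⌊56/19⌋ + ⌊56/209⌋ = 49.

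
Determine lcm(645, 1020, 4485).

13114140

645 = 3 · 5 · 43; 1020 = 2² · 3 · 5 · 17; 4485 = 3 · 5 · 13 · 23
lcm takes max exponent of each prime: 2² · 3 · 5 · 13 · 17 · 23 · 43 = 13114140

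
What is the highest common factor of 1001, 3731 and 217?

1001 = 7 · 11 · 13; 3731 = 7 · 13 · 41; 217 = 7 · 31
gcd takes min exponent of each prime: 7 = 7

7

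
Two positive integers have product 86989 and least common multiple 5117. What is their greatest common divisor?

17

gcd·lcm = product, so gcd = 86989/5117 = 17.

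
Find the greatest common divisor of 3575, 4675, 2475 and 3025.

3575 = 5² · 11 · 13; 4675 = 5² · 11 · 17; 2475 = 3² · 5² · 11; 3025 = 5² · 11²
gcd takes min exponent of each prime: 5² · 11 = 275

275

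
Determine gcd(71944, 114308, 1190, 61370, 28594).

34

71944 = 2³ · 17 · 23²; 114308 = 2² · 17 · 41²; 1190 = 2 · 5 · 7 · 17; 61370 = 2 · 5 · 17 · 19²; 28594 = 2 · 17 · 29²
gcd takes min exponent of each prime: 2 · 17 = 34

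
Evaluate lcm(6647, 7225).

166175

gcd first: 7225 = 1·6647 + 578; 6647 = 11·578 + 289; 578 = 2·289 + 0 → gcd = 289
lcm = 6647·7225/gcd = 48024575/289 = 166175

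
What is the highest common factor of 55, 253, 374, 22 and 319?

55 = 5 · 11; 253 = 11 · 23; 374 = 2 · 11 · 17; 22 = 2 · 11; 319 = 11 · 29
gcd takes min exponent of each prime: 11 = 11

11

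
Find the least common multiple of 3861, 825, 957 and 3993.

lcm(3861, 825) = 3861·825/gcd = 3185325/33 = 96525
lcm(96525, 957) = 96525·957/gcd = 92374425/33 = 2799225
lcm(2799225, 3993) = 2799225·3993/gcd = 11177305425/33 = 338706225

338706225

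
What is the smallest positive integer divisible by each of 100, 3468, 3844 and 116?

2416242300

100 = 2² · 5²; 3468 = 2² · 3 · 17²; 3844 = 2² · 31²; 116 = 2² · 29
lcm takes max exponent of each prime: 2² · 3 · 5² · 17² · 29 · 31² = 2416242300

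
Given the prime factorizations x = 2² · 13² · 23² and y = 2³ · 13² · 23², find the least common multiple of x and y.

max exponent per prime: 2³ · 13² · 23² = 715208

715208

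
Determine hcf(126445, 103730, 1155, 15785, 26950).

55

gcd(126445, 103730): 126445 = 1·103730 + 22715; 103730 = 4·22715 + 12870; 22715 = 1·12870 + 9845; 12870 = 1·9845 + 3025; 9845 = 3·3025 + 770; 3025 = 3·770 + 715; 770 = 1·715 + 55; 715 = 13·55 + 0 → 55
gcd(55, 1155): 1155 = 21·55 + 0 → 55
gcd(55, 15785): 15785 = 287·55 + 0 → 55
gcd(55, 26950): 26950 = 490·55 + 0 → 55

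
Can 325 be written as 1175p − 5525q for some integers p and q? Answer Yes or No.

By Bézout, 1175p − 5525q = 325 has integer solutions iff gcd(1175, 5525) | 325.
Euclid: 5525 = 4·1175 + 825; 1175 = 1·825 + 350; 825 = 2·350 + 125; 350 = 2·125 + 100; 125 = 1·100 + 25; 100 = 4·25 + 0. gcd = 25; 325 mod 25 = 0. Yes.

Yes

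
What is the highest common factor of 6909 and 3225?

Euclid: 6909 = 2·3225 + 459; 3225 = 7·459 + 12; 459 = 38·12 + 3; 12 = 4·3 + 0. Last nonzero remainder: 3.

3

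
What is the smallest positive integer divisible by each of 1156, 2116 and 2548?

389540788

1156 = 2² · 17²; 2116 = 2² · 23²; 2548 = 2² · 7² · 13
lcm takes max exponent of each prime: 2² · 7² · 13 · 17² · 23² = 389540788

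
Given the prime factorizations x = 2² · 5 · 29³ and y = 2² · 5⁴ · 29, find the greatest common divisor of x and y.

min exponent per shared prime: 2² · 5 · 29 = 580

580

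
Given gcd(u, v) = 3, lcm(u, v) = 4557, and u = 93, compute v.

147

Using uv = gcd(u,v)·lcm(u,v) = 3·4557 = 13671, we get v = 13671/93 = 147.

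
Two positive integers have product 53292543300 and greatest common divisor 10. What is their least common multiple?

gcd·lcm = product, so lcm = 53292543300/10 = 5329254330.

5329254330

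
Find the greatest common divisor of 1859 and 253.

1859 = 11 · 13²
253 = 11 · 23
Common: 11 = 11

11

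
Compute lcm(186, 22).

2046

186 = 2 · 3 · 31; 22 = 2 · 11
max exponents: 2 · 3 · 11 · 31 = 2046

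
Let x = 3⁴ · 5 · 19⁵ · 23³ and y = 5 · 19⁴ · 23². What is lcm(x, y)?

12201312095865

max exponent per prime: 3⁴ · 5 · 19⁵ · 23³ = 12201312095865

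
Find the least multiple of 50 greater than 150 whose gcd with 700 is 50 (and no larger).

250

gcd(t, 700) = 50 forces 50 | t; write t = 50s. Then gcd(50s, 50·14) = 50·gcd(s, 14), so need gcd(s, 14) = 1.
50s > 150 gives s ≥ 4. The least s ≥ 4 coprime to 14 is 5, so t = 50·5 = 250.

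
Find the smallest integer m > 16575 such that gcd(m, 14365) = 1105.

17680

14365 = 1105·13. Any m with gcd(m, 14365) = 1105 is a multiple of 1105, say 1105s, with s coprime to 13.
Need s > 16575/1105, so s ≥ 16. First s ≥ 16 with gcd(s, 13) = 1 is s = 16. Thus m = 1105·16 = 17680.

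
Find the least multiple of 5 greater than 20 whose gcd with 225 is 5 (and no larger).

35

gcd(k, 225) = 5 forces 5 | k; write k = 5s. Then gcd(5s, 5·45) = 5·gcd(s, 45), so need gcd(s, 45) = 1.
5s > 20 gives s ≥ 5. The least s ≥ 5 coprime to 45 is 7, so k = 5·7 = 35.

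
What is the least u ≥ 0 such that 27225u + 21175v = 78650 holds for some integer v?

6

gcd(27225, 21175) = 3025 (Euclid: 27225 = 1·21175 + 6050; 21175 = 3·6050 + 3025; 6050 = 2·3025 + 0), and 3025 | 78650.
Extended Euclid: 27225·(-3) + 21175·(4) = 3025. Scale by 26: u₀ = -78.
General solution u = u₀ + 7t; reducing mod 7 gives u = 6 (and v = -4).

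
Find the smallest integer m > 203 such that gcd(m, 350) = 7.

gcd(m, 350) = 7 forces 7 | m; write m = 7s. Then gcd(7s, 7·50) = 7·gcd(s, 50), so need gcd(s, 50) = 1.
7s > 203 gives s ≥ 30. The least s ≥ 30 coprime to 50 is 31, so m = 7·31 = 217.

217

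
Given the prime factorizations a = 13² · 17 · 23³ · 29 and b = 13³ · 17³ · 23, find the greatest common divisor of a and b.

66079

min exponent per shared prime: 13² · 17 · 23 = 66079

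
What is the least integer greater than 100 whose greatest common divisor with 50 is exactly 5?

gcd(m, 50) = 5 forces 5 | m; write m = 5s. Then gcd(5s, 5·10) = 5·gcd(s, 10), so need gcd(s, 10) = 1.
5s > 100 gives s ≥ 21. The least s ≥ 21 coprime to 10 is 21, so m = 5·21 = 105.

105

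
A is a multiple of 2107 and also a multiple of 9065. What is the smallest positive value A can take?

2107 = 7² · 43; 9065 = 5 · 7² · 37
max exponents: 5 · 7² · 37 · 43 = 389795

389795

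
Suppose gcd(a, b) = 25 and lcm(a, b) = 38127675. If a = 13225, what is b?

a·b = gcd·lcm = 25·38127675 = 953191875, so b = 953191875/13225 = 72075.

72075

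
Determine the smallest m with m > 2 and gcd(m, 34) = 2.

4

34 = 2·17. Any m with gcd(m, 34) = 2 is a multiple of 2, say 2s, with s coprime to 17.
Need s > 2/2, so s ≥ 2. First s ≥ 2 with gcd(s, 17) = 1 is s = 2. Thus m = 2·2 = 4.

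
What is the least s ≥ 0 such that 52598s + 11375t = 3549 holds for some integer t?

Euclid: 52598 = 4·11375 + 7098; 11375 = 1·7098 + 4277; 7098 = 1·4277 + 2821; 4277 = 1·2821 + 1456; 2821 = 1·1456 + 1365; 1456 = 1·1365 + 91; 1365 = 15·91 + 0 → gcd = 91; 3549 = 91·39.
Back-substitution yields 52598·(-8) + 11375·(37) = 91, so one solution is s = -8·39 = -312, t = 37·39 = 1443.
Solutions in s differ by 11375/91 = 125; the one in [0, 125) is -312 mod 125 = 63.

63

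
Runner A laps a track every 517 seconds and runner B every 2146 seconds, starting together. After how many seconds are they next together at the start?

517 = 11 · 47; 2146 = 2 · 29 · 37
max exponents: 2 · 11 · 29 · 37 · 47 = 1109482

1109482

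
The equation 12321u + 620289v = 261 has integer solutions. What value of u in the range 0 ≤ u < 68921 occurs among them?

54724

gcd(12321, 620289) = 9 (Euclid: 620289 = 50·12321 + 4239; 12321 = 2·4239 + 3843; 4239 = 1·3843 + 396; 3843 = 9·396 + 279; 396 = 1·279 + 117; 279 = 2·117 + 45; 117 = 2·45 + 27; 45 = 1·27 + 18; 27 = 1·18 + 9; 18 = 2·9 + 0), and 9 | 261.
Extended Euclid: 12321·(-26632) + 620289·(529) = 9. Scale by 29: u₀ = -772328.
General solution u = u₀ + 68921t; reducing mod 68921 gives u = 54724 (and v = -1087).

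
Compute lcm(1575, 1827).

gcd first: 1827 = 1·1575 + 252; 1575 = 6·252 + 63; 252 = 4·63 + 0 → gcd = 63
lcm = 1575·1827/gcd = 2877525/63 = 45675

45675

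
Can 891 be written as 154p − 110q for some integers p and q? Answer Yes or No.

By Bézout, 154p − 110q = 891 has integer solutions iff gcd(154, 110) | 891.
Euclid: 154 = 1·110 + 44; 110 = 2·44 + 22; 44 = 2·22 + 0. gcd = 22; 891 mod 22 = 11. No.

No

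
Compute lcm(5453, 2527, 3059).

5453 = 7 · 19 · 41; 2527 = 7 · 19²; 3059 = 7 · 19 · 23
lcm takes max exponent of each prime: 7 · 19² · 23 · 41 = 2382961

2382961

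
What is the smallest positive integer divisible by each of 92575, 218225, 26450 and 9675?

92575 = 5² · 7 · 23²; 218225 = 5² · 7 · 29 · 43; 26450 = 2 · 5² · 23²; 9675 = 3² · 5² · 43
lcm takes max exponent of each prime: 2 · 3² · 5² · 7 · 23² · 29 · 43 = 2077938450

2077938450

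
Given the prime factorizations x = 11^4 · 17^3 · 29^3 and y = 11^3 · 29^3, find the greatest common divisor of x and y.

32461759

min exponent per shared prime: 11^3 · 29^3 = 32461759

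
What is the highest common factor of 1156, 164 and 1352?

1156 = 2² · 17²; 164 = 2² · 41; 1352 = 2³ · 13²
gcd takes min exponent of each prime: 2² = 4

4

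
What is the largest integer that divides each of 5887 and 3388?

5887 = 7 · 29²
3388 = 2² · 7 · 11²
Common: 7 = 7

7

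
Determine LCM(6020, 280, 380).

6020 = 2² · 5 · 7 · 43; 280 = 2³ · 5 · 7; 380 = 2² · 5 · 19
lcm takes max exponent of each prime: 2³ · 5 · 7 · 19 · 43 = 228760

228760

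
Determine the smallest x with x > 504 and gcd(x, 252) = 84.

Multiples of 84 above 504: 84·7, 84·8, … . Need the cofactor coprime to 252/84 = 3.
Checking s = 7, 8, … the first with gcd(s, 3) = 1 is s = 7, giving 588.

588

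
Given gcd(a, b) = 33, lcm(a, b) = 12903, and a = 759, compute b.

a·b = gcd·lcm = 33·12903 = 425799, so b = 425799/759 = 561.

561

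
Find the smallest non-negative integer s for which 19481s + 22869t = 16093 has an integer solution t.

Reduce mod 22869: 19481s ≡ 16093 (mod 22869). With g = gcd(19481, 22869) = 847 dividing 16093, divide through: 23s ≡ 19 (mod 27).
Since gcd(23, 27) = 1, s ≡ 19·(23)⁻¹ ≡ 2 (mod 27). Smallest non-negative: 2.

2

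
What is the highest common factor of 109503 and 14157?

Euclid: 109503 = 7·14157 + 10404; 14157 = 1·10404 + 3753; 10404 = 2·3753 + 2898; 3753 = 1·2898 + 855; 2898 = 3·855 + 333; 855 = 2·333 + 189; 333 = 1·189 + 144; 189 = 1·144 + 45; 144 = 3·45 + 9; 45 = 5·9 + 0. Last nonzero remainder: 9.

9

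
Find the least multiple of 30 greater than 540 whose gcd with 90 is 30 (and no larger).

570

90 = 30·3. Any a with gcd(a, 90) = 30 is a multiple of 30, say 30s, with s coprime to 3.
Need s > 540/30, so s ≥ 19. First s ≥ 19 with gcd(s, 3) = 1 is s = 19. Thus a = 30·19 = 570.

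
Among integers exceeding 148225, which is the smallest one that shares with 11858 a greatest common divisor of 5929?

Multiples of 5929 above 148225: 5929·26, 5929·27, … . Need the cofactor coprime to 11858/5929 = 2.
Checking s = 26, 27, … the first with gcd(s, 2) = 1 is s = 27, giving 160083.

160083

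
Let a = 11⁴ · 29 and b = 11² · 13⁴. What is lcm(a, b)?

max exponent per prime: 11⁴ · 13⁴ · 29 = 12126686429

12126686429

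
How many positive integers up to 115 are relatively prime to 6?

Prime factors of 6: 2, 3. Count integers ≤ 115 divisible by none of them.
By inclusion–exclusion: 115 − ⌊115/2⌋ − ⌊115/3⌋ + ⌊115/6⌋ = 39.

39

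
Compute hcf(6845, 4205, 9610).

6845 = 5 · 37²; 4205 = 5 · 29²; 9610 = 2 · 5 · 31²
gcd takes min exponent of each prime: 5 = 5

5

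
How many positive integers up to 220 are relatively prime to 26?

Prime factors of 26: 2, 13. Count integers ≤ 220 divisible by none of them.
By inclusion–exclusion: 220 − ⌊220/2⌋ − ⌊220/13⌋ + ⌊220/26⌋ = 102.

102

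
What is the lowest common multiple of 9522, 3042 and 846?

75633246

9522 = 2 · 3² · 23²; 3042 = 2 · 3² · 13²; 846 = 2 · 3² · 47
lcm takes max exponent of each prime: 2 · 3² · 13² · 23² · 47 = 75633246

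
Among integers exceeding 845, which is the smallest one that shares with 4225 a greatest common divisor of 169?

1014

gcd(t, 4225) = 169 forces 169 | t; write t = 169s. Then gcd(169s, 169·25) = 169·gcd(s, 25), so need gcd(s, 25) = 1.
169s > 845 gives s ≥ 6. The least s ≥ 6 coprime to 25 is 6, so t = 169·6 = 1014.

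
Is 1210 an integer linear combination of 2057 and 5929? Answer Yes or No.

gcd(2057, 5929): 5929 = 2·2057 + 1815; 2057 = 1·1815 + 242; 1815 = 7·242 + 121; 242 = 2·121 + 0 → 121
121 divides 1210, so a solution exists.

Yes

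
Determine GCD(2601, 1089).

2601 = 3² · 17²
1089 = 3² · 11²
Common: 3² = 9

9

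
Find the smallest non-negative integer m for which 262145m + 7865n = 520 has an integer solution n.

Euclid: 262145 = 33·7865 + 2600; 7865 = 3·2600 + 65; 2600 = 40·65 + 0 → gcd = 65; 520 = 65·8.
Back-substitution yields 262145·(-3) + 7865·(100) = 65, so one solution is m = -3·8 = -24, n = 100·8 = 800.
Solutions in m differ by 7865/65 = 121; the one in [0, 121) is -24 mod 121 = 97.

97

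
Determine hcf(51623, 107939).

Euclid: 107939 = 2·51623 + 4693; 51623 = 11·4693 + 0. Last nonzero remainder: 4693.

4693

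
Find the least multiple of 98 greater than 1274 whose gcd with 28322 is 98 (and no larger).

1372

gcd(x, 28322) = 98 forces 98 | x; write x = 98s. Then gcd(98s, 98·289) = 98·gcd(s, 289), so need gcd(s, 289) = 1.
98s > 1274 gives s ≥ 14. The least s ≥ 14 coprime to 289 is 14, so x = 98·14 = 1372.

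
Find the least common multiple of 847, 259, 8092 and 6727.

847 = 7 · 11²; 259 = 7 · 37; 8092 = 2² · 7 · 17²; 6727 = 7 · 31²
lcm takes max exponent of each prime: 2² · 7 · 11² · 17² · 31² · 37 = 34814996524

34814996524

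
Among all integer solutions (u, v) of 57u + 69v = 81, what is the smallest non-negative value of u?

gcd(57, 69) = 3 (Euclid: 69 = 1·57 + 12; 57 = 4·12 + 9; 12 = 1·9 + 3; 9 = 3·3 + 0), and 3 | 81.
Extended Euclid: 57·(-6) + 69·(5) = 3. Scale by 27: u₀ = -162.
General solution u = u₀ + 23t; reducing mod 23 gives u = 22 (and v = -17).

22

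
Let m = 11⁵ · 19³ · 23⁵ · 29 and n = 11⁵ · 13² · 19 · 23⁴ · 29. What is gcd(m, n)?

24832838762941

min exponent per shared prime: 11⁵ · 19 · 23⁴ · 29 = 24832838762941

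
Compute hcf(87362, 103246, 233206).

722

gcd(87362, 103246): 103246 = 1·87362 + 15884; 87362 = 5·15884 + 7942; 15884 = 2·7942 + 0 → 7942
gcd(7942, 233206): 233206 = 29·7942 + 2888; 7942 = 2·2888 + 2166; 2888 = 1·2166 + 722; 2166 = 3·722 + 0 → 722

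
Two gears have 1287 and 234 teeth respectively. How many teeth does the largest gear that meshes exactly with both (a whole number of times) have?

Euclid: 1287 = 5·234 + 117; 234 = 2·117 + 0. Last nonzero remainder: 117.

117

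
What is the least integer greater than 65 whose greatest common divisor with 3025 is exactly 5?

Multiples of 5 above 65: 5·14, 5·15, … . Need the cofactor coprime to 3025/5 = 605.
Checking s = 14, 15, … the first with gcd(s, 605) = 1 is s = 14, giving 70.

70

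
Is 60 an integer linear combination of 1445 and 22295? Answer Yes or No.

Yes

gcd(1445, 22295): 22295 = 15·1445 + 620; 1445 = 2·620 + 205; 620 = 3·205 + 5; 205 = 41·5 + 0 → 5
5 divides 60, so a solution exists.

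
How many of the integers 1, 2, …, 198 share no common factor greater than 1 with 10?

10 = 2·5. Inclusion–exclusion on these primes:
198 − ⌊198/2⌋ − ⌊198/5⌋ + ⌊198/10⌋ = 79

79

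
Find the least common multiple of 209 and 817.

209 = 11 · 19; 817 = 19 · 43
max exponents: 11 · 19 · 43 = 8987

8987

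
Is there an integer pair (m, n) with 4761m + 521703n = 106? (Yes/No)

No

gcd(4761, 521703): 521703 = 109·4761 + 2754; 4761 = 1·2754 + 2007; 2754 = 1·2007 + 747; 2007 = 2·747 + 513; 747 = 1·513 + 234; 513 = 2·234 + 45; 234 = 5·45 + 9; 45 = 5·9 + 0 → 9
9 does not divide 106, so a solution does not exist.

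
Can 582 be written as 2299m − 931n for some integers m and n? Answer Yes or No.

By Bézout, 2299m − 931n = 582 has integer solutions iff gcd(2299, 931) | 582.
Euclid: 2299 = 2·931 + 437; 931 = 2·437 + 57; 437 = 7·57 + 38; 57 = 1·38 + 19; 38 = 2·19 + 0. gcd = 19; 582 mod 19 = 12. No.

No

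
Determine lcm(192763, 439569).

293192523

192763 = 17² · 23 · 29; 439569 = 3² · 13² · 17²
max exponents: 3² · 13² · 17² · 23 · 29 = 293192523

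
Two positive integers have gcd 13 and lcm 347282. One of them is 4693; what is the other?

m·n = gcd·lcm = 13·347282 = 4514666, so n = 4514666/4693 = 962.

962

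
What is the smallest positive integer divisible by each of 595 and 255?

gcd first: 595 = 2·255 + 85; 255 = 3·85 + 0 → gcd = 85
lcm = 595·255/gcd = 151725/85 = 1785

1785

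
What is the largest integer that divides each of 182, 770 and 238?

14

gcd(182, 770): 770 = 4·182 + 42; 182 = 4·42 + 14; 42 = 3·14 + 0 → 14
gcd(14, 238): 238 = 17·14 + 0 → 14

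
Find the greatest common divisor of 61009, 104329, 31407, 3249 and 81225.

gcd(61009, 104329): 104329 = 1·61009 + 43320; 61009 = 1·43320 + 17689; 43320 = 2·17689 + 7942; 17689 = 2·7942 + 1805; 7942 = 4·1805 + 722; 1805 = 2·722 + 361; 722 = 2·361 + 0 → 361
gcd(361, 31407): 31407 = 87·361 + 0 → 361
gcd(361, 3249): 3249 = 9·361 + 0 → 361
gcd(361, 81225): 81225 = 225·361 + 0 → 361

361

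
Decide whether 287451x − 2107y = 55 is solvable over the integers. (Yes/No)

Yes

gcd(287451, 2107): 287451 = 136·2107 + 899; 2107 = 2·899 + 309; 899 = 2·309 + 281; 309 = 1·281 + 28; 281 = 10·28 + 1; 28 = 28·1 + 0 → 1
1 divides 55, so a solution exists.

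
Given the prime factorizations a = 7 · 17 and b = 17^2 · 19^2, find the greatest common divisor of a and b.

17

min exponent per shared prime: 17 = 17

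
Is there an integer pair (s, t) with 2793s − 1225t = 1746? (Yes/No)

No

By Bézout, 2793s − 1225t = 1746 has integer solutions iff gcd(2793, 1225) | 1746.
Euclid: 2793 = 2·1225 + 343; 1225 = 3·343 + 196; 343 = 1·196 + 147; 196 = 1·147 + 49; 147 = 3·49 + 0. gcd = 49; 1746 mod 49 = 31. No.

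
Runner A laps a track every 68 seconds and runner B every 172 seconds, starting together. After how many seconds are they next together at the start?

68 = 2² · 17; 172 = 2² · 43
max exponents: 2² · 17 · 43 = 2924

2924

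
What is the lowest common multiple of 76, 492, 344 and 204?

13666776

lcm(76, 492) = 76·492/gcd = 37392/4 = 9348
lcm(9348, 344) = 9348·344/gcd = 3215712/4 = 803928
lcm(803928, 204) = 803928·204/gcd = 164001312/12 = 13666776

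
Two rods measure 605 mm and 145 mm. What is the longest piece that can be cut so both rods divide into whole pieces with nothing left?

605 = 5 · 11²
145 = 5 · 29
Common: 5 = 5

5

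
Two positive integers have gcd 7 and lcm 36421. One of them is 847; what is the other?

301

a·b = gcd·lcm = 7·36421 = 254947, so b = 254947/847 = 301.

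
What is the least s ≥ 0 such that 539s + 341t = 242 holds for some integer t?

15

Euclid: 539 = 1·341 + 198; 341 = 1·198 + 143; 198 = 1·143 + 55; 143 = 2·55 + 33; 55 = 1·33 + 22; 33 = 1·22 + 11; 22 = 2·11 + 0 → gcd = 11; 242 = 11·22.
Back-substitution yields 539·(-12) + 341·(19) = 11, so one solution is s = -12·22 = -264, t = 19·22 = 418.
Solutions in s differ by 341/11 = 31; the one in [0, 31) is -264 mod 31 = 15.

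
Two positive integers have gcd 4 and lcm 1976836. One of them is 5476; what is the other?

u·v = gcd·lcm = 4·1976836 = 7907344, so v = 7907344/5476 = 1444.

1444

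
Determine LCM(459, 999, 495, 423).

459 = 3³ · 17; 999 = 3³ · 37; 495 = 3² · 5 · 11; 423 = 3² · 47
lcm takes max exponent of each prime: 3³ · 5 · 11 · 17 · 37 · 47 = 43901055

43901055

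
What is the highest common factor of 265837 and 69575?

265837 = 11² · 13³
69575 = 5² · 11² · 23
Common: 11² = 121

121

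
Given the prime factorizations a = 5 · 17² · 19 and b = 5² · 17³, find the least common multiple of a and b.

2333675

max exponent per prime: 5² · 17³ · 19 = 2333675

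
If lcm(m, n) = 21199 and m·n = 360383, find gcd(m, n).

17

gcd·lcm = product, so gcd = 360383/21199 = 17.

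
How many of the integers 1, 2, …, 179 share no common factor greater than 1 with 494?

78

494 = 2·13·19. Inclusion–exclusion on these primes:
179 − ⌊179/2⌋ − ⌊179/13⌋ − ⌊179/19⌋ + ⌊179/26⌋ + ⌊179/38⌋ + ⌊179/247⌋ − ⌊179/494⌋ = 78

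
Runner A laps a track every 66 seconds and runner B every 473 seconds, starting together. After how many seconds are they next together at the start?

2838

66 = 2 · 3 · 11; 473 = 11 · 43
max exponents: 2 · 3 · 11 · 43 = 2838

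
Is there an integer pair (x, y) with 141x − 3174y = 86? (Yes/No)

gcd(141, 3174): 3174 = 22·141 + 72; 141 = 1·72 + 69; 72 = 1·69 + 3; 69 = 23·3 + 0 → 3
3 does not divide 86, so a solution does not exist.

No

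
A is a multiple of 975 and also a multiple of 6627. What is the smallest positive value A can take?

2153775

975 = 3 · 5² · 13; 6627 = 3 · 47²
max exponents: 3 · 5² · 13 · 47² = 2153775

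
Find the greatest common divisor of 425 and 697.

17

Euclid: 697 = 1·425 + 272; 425 = 1·272 + 153; 272 = 1·153 + 119; 153 = 1·119 + 34; 119 = 3·34 + 17; 34 = 2·17 + 0. Last nonzero remainder: 17.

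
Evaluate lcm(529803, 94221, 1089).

671127420447

lcm(529803, 94221) = 529803·94221/gcd = 49918568463/9 = 5546507607
lcm(5546507607, 1089) = 5546507607·1089/gcd = 6040146784023/9 = 671127420447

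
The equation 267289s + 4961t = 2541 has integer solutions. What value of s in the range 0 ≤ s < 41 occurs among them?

4

Euclid: 267289 = 53·4961 + 4356; 4961 = 1·4356 + 605; 4356 = 7·605 + 121; 605 = 5·121 + 0 → gcd = 121; 2541 = 121·21.
Back-substitution yields 267289·(8) + 4961·(-431) = 121, so one solution is s = 8·21 = 168, t = -431·21 = -9051.
Solutions in s differ by 4961/121 = 41; the one in [0, 41) is 168 mod 41 = 4.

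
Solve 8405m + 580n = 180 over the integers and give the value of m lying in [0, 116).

gcd(8405, 580) = 5 (Euclid: 8405 = 14·580 + 285; 580 = 2·285 + 10; 285 = 28·10 + 5; 10 = 2·5 + 0), and 5 | 180.
Extended Euclid: 8405·(57) + 580·(-826) = 5. Scale by 36: m₀ = 2052.
General solution m = m₀ + 116t; reducing mod 116 gives m = 80 (and n = -1159).

80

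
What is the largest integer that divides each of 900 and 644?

4

900 = 2² · 3² · 5²
644 = 2² · 7 · 23
Common: 2² = 4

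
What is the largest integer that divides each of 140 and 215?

5

Euclid: 215 = 1·140 + 75; 140 = 1·75 + 65; 75 = 1·65 + 10; 65 = 6·10 + 5; 10 = 2·5 + 0. Last nonzero remainder: 5.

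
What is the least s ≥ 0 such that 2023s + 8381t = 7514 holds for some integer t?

12

Reduce mod 8381: 2023s ≡ 7514 (mod 8381). With g = gcd(2023, 8381) = 289 dividing 7514, divide through: 7s ≡ 26 (mod 29).
Since gcd(7, 29) = 1, s ≡ 26·(7)⁻¹ ≡ 12 (mod 29). Smallest non-negative: 12.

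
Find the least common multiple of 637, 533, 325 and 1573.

lcm(637, 533) = 637·533/gcd = 339521/13 = 26117
lcm(26117, 325) = 26117·325/gcd = 8488025/13 = 652925
lcm(652925, 1573) = 652925·1573/gcd = 1027051025/13 = 79003925

79003925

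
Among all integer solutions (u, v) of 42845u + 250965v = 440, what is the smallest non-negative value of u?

gcd(42845, 250965) = 55 (Euclid: 250965 = 5·42845 + 36740; 42845 = 1·36740 + 6105; 36740 = 6·6105 + 110; 6105 = 55·110 + 55; 110 = 2·55 + 0), and 55 | 440.
Extended Euclid: 42845·(2261) + 250965·(-386) = 55. Scale by 8: u₀ = 18088.
General solution u = u₀ + 4563t; reducing mod 4563 gives u = 4399 (and v = -751).

4399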